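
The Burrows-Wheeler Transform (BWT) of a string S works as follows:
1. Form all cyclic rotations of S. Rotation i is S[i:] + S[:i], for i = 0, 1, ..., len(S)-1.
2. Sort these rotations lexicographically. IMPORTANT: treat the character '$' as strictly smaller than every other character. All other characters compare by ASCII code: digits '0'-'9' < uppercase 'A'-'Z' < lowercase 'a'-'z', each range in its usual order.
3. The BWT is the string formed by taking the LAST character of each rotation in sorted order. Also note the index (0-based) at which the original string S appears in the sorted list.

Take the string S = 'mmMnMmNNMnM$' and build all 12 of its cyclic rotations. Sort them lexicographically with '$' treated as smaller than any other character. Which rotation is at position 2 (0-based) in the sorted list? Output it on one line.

All 12 rotations (rotation i = S[i:]+S[:i]):
  rot[0] = mmMnMmNNMnM$
  rot[1] = mMnMmNNMnM$m
  rot[2] = MnMmNNMnM$mm
  rot[3] = nMmNNMnM$mmM
  rot[4] = MmNNMnM$mmMn
  rot[5] = mNNMnM$mmMnM
  rot[6] = NNMnM$mmMnMm
  rot[7] = NMnM$mmMnMmN
  rot[8] = MnM$mmMnMmNN
  rot[9] = nM$mmMnMmNNM
  rot[10] = M$mmMnMmNNMn
  rot[11] = $mmMnMmNNMnM
Sorted (with $ < everything):
  sorted[0] = $mmMnMmNNMnM
  sorted[1] = M$mmMnMmNNMn
  sorted[2] = MmNNMnM$mmMn
  sorted[3] = MnM$mmMnMmNN
  sorted[4] = MnMmNNMnM$mm
  sorted[5] = NMnM$mmMnMmN
  sorted[6] = NNMnM$mmMnMm
  sorted[7] = mMnMmNNMnM$m
  sorted[8] = mNNMnM$mmMnM
  sorted[9] = mmMnMmNNMnM$
  sorted[10] = nM$mmMnMmNNM
  sorted[11] = nMmNNMnM$mmM
sorted[2] = MmNNMnM$mmMn

Answer: MmNNMnM$mmMn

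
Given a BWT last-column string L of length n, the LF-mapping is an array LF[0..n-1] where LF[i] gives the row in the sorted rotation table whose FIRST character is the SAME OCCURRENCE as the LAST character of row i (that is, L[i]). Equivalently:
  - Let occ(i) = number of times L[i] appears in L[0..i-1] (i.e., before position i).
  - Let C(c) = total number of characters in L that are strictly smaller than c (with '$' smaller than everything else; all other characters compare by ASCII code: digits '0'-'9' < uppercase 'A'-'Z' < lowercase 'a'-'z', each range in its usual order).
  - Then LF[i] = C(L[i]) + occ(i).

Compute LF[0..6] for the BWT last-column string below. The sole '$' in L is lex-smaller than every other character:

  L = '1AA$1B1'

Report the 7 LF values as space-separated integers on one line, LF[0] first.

Answer: 1 4 5 0 2 6 3

Derivation:
Char counts: '$':1, '1':3, 'A':2, 'B':1
C (first-col start): C('$')=0, C('1')=1, C('A')=4, C('B')=6
L[0]='1': occ=0, LF[0]=C('1')+0=1+0=1
L[1]='A': occ=0, LF[1]=C('A')+0=4+0=4
L[2]='A': occ=1, LF[2]=C('A')+1=4+1=5
L[3]='$': occ=0, LF[3]=C('$')+0=0+0=0
L[4]='1': occ=1, LF[4]=C('1')+1=1+1=2
L[5]='B': occ=0, LF[5]=C('B')+0=6+0=6
L[6]='1': occ=2, LF[6]=C('1')+2=1+2=3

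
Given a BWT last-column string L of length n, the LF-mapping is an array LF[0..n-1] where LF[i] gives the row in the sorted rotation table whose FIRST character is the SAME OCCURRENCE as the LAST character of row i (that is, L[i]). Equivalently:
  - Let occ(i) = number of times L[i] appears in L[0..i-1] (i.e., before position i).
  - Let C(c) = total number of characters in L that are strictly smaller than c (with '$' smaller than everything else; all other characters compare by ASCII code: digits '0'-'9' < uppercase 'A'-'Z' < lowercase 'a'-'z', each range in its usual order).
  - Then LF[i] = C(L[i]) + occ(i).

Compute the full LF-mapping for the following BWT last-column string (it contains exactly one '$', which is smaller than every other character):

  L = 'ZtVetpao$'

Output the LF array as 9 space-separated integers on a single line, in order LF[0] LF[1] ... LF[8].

Answer: 2 7 1 4 8 6 3 5 0

Derivation:
Char counts: '$':1, 'V':1, 'Z':1, 'a':1, 'e':1, 'o':1, 'p':1, 't':2
C (first-col start): C('$')=0, C('V')=1, C('Z')=2, C('a')=3, C('e')=4, C('o')=5, C('p')=6, C('t')=7
L[0]='Z': occ=0, LF[0]=C('Z')+0=2+0=2
L[1]='t': occ=0, LF[1]=C('t')+0=7+0=7
L[2]='V': occ=0, LF[2]=C('V')+0=1+0=1
L[3]='e': occ=0, LF[3]=C('e')+0=4+0=4
L[4]='t': occ=1, LF[4]=C('t')+1=7+1=8
L[5]='p': occ=0, LF[5]=C('p')+0=6+0=6
L[6]='a': occ=0, LF[6]=C('a')+0=3+0=3
L[7]='o': occ=0, LF[7]=C('o')+0=5+0=5
L[8]='$': occ=0, LF[8]=C('$')+0=0+0=0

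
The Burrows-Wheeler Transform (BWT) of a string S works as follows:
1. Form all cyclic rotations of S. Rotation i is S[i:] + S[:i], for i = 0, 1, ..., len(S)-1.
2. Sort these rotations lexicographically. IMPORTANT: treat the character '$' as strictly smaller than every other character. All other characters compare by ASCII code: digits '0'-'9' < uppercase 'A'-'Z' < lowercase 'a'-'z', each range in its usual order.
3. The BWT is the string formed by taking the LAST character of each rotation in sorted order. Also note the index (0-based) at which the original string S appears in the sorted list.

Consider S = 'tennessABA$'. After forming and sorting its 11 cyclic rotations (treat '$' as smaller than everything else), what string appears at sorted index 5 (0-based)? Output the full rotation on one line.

Answer: essABA$tenn

Derivation:
All 11 rotations (rotation i = S[i:]+S[:i]):
  rot[0] = tennessABA$
  rot[1] = ennessABA$t
  rot[2] = nnessABA$te
  rot[3] = nessABA$ten
  rot[4] = essABA$tenn
  rot[5] = ssABA$tenne
  rot[6] = sABA$tennes
  rot[7] = ABA$tenness
  rot[8] = BA$tennessA
  rot[9] = A$tennessAB
  rot[10] = $tennessABA
Sorted (with $ < everything):
  sorted[0] = $tennessABA
  sorted[1] = A$tennessAB
  sorted[2] = ABA$tenness
  sorted[3] = BA$tennessA
  sorted[4] = ennessABA$t
  sorted[5] = essABA$tenn
  sorted[6] = nessABA$ten
  sorted[7] = nnessABA$te
  sorted[8] = sABA$tennes
  sorted[9] = ssABA$tenne
  sorted[10] = tennessABA$
sorted[5] = essABA$tenn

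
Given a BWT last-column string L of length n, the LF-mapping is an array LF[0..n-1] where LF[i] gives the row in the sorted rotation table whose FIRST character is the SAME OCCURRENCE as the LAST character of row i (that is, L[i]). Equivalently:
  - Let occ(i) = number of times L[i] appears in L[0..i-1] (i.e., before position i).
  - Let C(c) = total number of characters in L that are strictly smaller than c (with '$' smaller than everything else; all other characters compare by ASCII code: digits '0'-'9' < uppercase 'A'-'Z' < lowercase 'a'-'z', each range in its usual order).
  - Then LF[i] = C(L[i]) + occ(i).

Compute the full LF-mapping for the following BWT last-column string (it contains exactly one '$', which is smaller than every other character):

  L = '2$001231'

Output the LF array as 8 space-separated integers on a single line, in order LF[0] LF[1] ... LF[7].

Char counts: '$':1, '0':2, '1':2, '2':2, '3':1
C (first-col start): C('$')=0, C('0')=1, C('1')=3, C('2')=5, C('3')=7
L[0]='2': occ=0, LF[0]=C('2')+0=5+0=5
L[1]='$': occ=0, LF[1]=C('$')+0=0+0=0
L[2]='0': occ=0, LF[2]=C('0')+0=1+0=1
L[3]='0': occ=1, LF[3]=C('0')+1=1+1=2
L[4]='1': occ=0, LF[4]=C('1')+0=3+0=3
L[5]='2': occ=1, LF[5]=C('2')+1=5+1=6
L[6]='3': occ=0, LF[6]=C('3')+0=7+0=7
L[7]='1': occ=1, LF[7]=C('1')+1=3+1=4

Answer: 5 0 1 2 3 6 7 4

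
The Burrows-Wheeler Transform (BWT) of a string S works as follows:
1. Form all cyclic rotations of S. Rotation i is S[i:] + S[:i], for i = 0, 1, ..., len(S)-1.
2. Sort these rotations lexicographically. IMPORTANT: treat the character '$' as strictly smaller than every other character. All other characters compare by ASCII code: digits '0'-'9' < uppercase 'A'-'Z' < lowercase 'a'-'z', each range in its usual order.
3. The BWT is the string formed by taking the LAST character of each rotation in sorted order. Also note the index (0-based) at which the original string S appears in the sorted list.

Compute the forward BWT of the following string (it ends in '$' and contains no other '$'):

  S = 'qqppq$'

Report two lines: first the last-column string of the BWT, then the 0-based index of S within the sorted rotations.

Answer: qqppq$
5

Derivation:
All 6 rotations (rotation i = S[i:]+S[:i]):
  rot[0] = qqppq$
  rot[1] = qppq$q
  rot[2] = ppq$qq
  rot[3] = pq$qqp
  rot[4] = q$qqpp
  rot[5] = $qqppq
Sorted (with $ < everything):
  sorted[0] = $qqppq  (last char: 'q')
  sorted[1] = ppq$qq  (last char: 'q')
  sorted[2] = pq$qqp  (last char: 'p')
  sorted[3] = q$qqpp  (last char: 'p')
  sorted[4] = qppq$q  (last char: 'q')
  sorted[5] = qqppq$  (last char: '$')
Last column: qqppq$
Original string S is at sorted index 5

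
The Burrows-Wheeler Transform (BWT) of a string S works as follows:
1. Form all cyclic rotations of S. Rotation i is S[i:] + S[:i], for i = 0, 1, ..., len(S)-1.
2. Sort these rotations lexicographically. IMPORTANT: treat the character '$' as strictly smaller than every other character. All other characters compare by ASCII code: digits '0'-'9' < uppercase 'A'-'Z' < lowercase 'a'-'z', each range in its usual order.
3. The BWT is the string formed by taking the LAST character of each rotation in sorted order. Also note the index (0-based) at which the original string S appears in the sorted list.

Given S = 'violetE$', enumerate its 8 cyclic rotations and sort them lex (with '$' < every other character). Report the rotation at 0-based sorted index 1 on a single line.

All 8 rotations (rotation i = S[i:]+S[:i]):
  rot[0] = violetE$
  rot[1] = ioletE$v
  rot[2] = oletE$vi
  rot[3] = letE$vio
  rot[4] = etE$viol
  rot[5] = tE$viole
  rot[6] = E$violet
  rot[7] = $violetE
Sorted (with $ < everything):
  sorted[0] = $violetE
  sorted[1] = E$violet
  sorted[2] = etE$viol
  sorted[3] = ioletE$v
  sorted[4] = letE$vio
  sorted[5] = oletE$vi
  sorted[6] = tE$viole
  sorted[7] = violetE$
sorted[1] = E$violet

Answer: E$violet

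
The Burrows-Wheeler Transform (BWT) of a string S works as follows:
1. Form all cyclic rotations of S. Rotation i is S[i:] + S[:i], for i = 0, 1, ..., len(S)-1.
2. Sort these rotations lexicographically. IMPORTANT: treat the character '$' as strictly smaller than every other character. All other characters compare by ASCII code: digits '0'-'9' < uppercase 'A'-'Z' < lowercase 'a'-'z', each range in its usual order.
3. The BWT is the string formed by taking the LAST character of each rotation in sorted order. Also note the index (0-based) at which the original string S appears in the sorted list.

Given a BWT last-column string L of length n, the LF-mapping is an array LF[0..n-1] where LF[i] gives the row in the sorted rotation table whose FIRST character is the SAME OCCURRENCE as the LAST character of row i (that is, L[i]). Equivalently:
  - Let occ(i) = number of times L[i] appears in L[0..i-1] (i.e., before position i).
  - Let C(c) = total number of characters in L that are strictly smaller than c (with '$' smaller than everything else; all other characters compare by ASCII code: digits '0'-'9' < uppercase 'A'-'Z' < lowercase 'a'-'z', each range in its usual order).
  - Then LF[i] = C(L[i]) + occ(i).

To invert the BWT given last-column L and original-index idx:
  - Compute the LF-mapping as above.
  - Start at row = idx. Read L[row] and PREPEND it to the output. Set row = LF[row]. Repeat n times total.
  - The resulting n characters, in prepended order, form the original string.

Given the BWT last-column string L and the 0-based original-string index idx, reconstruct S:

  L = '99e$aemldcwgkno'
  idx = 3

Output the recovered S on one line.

Answer: acknowledgme99$

Derivation:
LF mapping: 1 2 6 0 3 7 11 10 5 4 14 8 9 12 13
Walk LF starting at row 3, prepending L[row]:
  step 1: row=3, L[3]='$', prepend. Next row=LF[3]=0
  step 2: row=0, L[0]='9', prepend. Next row=LF[0]=1
  step 3: row=1, L[1]='9', prepend. Next row=LF[1]=2
  step 4: row=2, L[2]='e', prepend. Next row=LF[2]=6
  step 5: row=6, L[6]='m', prepend. Next row=LF[6]=11
  step 6: row=11, L[11]='g', prepend. Next row=LF[11]=8
  step 7: row=8, L[8]='d', prepend. Next row=LF[8]=5
  step 8: row=5, L[5]='e', prepend. Next row=LF[5]=7
  step 9: row=7, L[7]='l', prepend. Next row=LF[7]=10
  step 10: row=10, L[10]='w', prepend. Next row=LF[10]=14
  step 11: row=14, L[14]='o', prepend. Next row=LF[14]=13
  step 12: row=13, L[13]='n', prepend. Next row=LF[13]=12
  step 13: row=12, L[12]='k', prepend. Next row=LF[12]=9
  step 14: row=9, L[9]='c', prepend. Next row=LF[9]=4
  step 15: row=4, L[4]='a', prepend. Next row=LF[4]=3
Reversed output: acknowledgme99$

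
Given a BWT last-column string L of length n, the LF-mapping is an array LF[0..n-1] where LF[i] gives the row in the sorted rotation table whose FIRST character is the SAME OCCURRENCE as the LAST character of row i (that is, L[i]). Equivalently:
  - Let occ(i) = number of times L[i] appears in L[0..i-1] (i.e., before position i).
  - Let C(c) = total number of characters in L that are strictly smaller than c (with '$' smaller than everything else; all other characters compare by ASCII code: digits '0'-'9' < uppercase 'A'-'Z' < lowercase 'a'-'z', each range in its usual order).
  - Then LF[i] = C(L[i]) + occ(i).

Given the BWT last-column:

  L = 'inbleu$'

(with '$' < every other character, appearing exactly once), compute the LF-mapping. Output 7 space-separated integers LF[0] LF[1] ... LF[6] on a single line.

Answer: 3 5 1 4 2 6 0

Derivation:
Char counts: '$':1, 'b':1, 'e':1, 'i':1, 'l':1, 'n':1, 'u':1
C (first-col start): C('$')=0, C('b')=1, C('e')=2, C('i')=3, C('l')=4, C('n')=5, C('u')=6
L[0]='i': occ=0, LF[0]=C('i')+0=3+0=3
L[1]='n': occ=0, LF[1]=C('n')+0=5+0=5
L[2]='b': occ=0, LF[2]=C('b')+0=1+0=1
L[3]='l': occ=0, LF[3]=C('l')+0=4+0=4
L[4]='e': occ=0, LF[4]=C('e')+0=2+0=2
L[5]='u': occ=0, LF[5]=C('u')+0=6+0=6
L[6]='$': occ=0, LF[6]=C('$')+0=0+0=0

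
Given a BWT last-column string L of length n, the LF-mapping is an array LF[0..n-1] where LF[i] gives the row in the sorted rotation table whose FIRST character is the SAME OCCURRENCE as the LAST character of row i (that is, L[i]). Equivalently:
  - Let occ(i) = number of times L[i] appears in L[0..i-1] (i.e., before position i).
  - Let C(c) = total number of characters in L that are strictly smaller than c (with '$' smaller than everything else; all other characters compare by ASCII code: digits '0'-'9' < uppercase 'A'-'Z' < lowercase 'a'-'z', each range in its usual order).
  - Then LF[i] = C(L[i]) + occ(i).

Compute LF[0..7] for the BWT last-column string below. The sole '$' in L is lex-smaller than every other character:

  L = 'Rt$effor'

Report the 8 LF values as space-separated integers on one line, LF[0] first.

Answer: 1 7 0 2 3 4 5 6

Derivation:
Char counts: '$':1, 'R':1, 'e':1, 'f':2, 'o':1, 'r':1, 't':1
C (first-col start): C('$')=0, C('R')=1, C('e')=2, C('f')=3, C('o')=5, C('r')=6, C('t')=7
L[0]='R': occ=0, LF[0]=C('R')+0=1+0=1
L[1]='t': occ=0, LF[1]=C('t')+0=7+0=7
L[2]='$': occ=0, LF[2]=C('$')+0=0+0=0
L[3]='e': occ=0, LF[3]=C('e')+0=2+0=2
L[4]='f': occ=0, LF[4]=C('f')+0=3+0=3
L[5]='f': occ=1, LF[5]=C('f')+1=3+1=4
L[6]='o': occ=0, LF[6]=C('o')+0=5+0=5
L[7]='r': occ=0, LF[7]=C('r')+0=6+0=6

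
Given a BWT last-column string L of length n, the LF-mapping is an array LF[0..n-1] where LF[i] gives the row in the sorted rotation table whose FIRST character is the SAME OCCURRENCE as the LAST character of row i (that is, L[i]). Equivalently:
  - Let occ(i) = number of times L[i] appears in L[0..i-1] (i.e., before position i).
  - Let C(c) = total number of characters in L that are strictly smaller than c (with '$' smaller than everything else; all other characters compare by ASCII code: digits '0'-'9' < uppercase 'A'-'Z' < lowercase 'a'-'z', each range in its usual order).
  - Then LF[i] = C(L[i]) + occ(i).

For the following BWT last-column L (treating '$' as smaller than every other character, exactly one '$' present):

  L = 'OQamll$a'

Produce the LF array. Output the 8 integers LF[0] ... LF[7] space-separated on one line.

Char counts: '$':1, 'O':1, 'Q':1, 'a':2, 'l':2, 'm':1
C (first-col start): C('$')=0, C('O')=1, C('Q')=2, C('a')=3, C('l')=5, C('m')=7
L[0]='O': occ=0, LF[0]=C('O')+0=1+0=1
L[1]='Q': occ=0, LF[1]=C('Q')+0=2+0=2
L[2]='a': occ=0, LF[2]=C('a')+0=3+0=3
L[3]='m': occ=0, LF[3]=C('m')+0=7+0=7
L[4]='l': occ=0, LF[4]=C('l')+0=5+0=5
L[5]='l': occ=1, LF[5]=C('l')+1=5+1=6
L[6]='$': occ=0, LF[6]=C('$')+0=0+0=0
L[7]='a': occ=1, LF[7]=C('a')+1=3+1=4

Answer: 1 2 3 7 5 6 0 4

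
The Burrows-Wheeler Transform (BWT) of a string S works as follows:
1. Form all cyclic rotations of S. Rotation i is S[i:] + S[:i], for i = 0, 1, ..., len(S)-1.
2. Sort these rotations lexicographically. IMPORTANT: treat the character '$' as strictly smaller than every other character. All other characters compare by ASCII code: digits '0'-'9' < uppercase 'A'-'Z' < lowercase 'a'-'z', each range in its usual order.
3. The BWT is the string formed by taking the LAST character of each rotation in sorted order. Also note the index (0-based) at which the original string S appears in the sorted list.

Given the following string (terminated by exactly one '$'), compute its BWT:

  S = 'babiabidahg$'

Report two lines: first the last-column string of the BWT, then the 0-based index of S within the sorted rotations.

All 12 rotations (rotation i = S[i:]+S[:i]):
  rot[0] = babiabidahg$
  rot[1] = abiabidahg$b
  rot[2] = biabidahg$ba
  rot[3] = iabidahg$bab
  rot[4] = abidahg$babi
  rot[5] = bidahg$babia
  rot[6] = idahg$babiab
  rot[7] = dahg$babiabi
  rot[8] = ahg$babiabid
  rot[9] = hg$babiabida
  rot[10] = g$babiabidah
  rot[11] = $babiabidahg
Sorted (with $ < everything):
  sorted[0] = $babiabidahg  (last char: 'g')
  sorted[1] = abiabidahg$b  (last char: 'b')
  sorted[2] = abidahg$babi  (last char: 'i')
  sorted[3] = ahg$babiabid  (last char: 'd')
  sorted[4] = babiabidahg$  (last char: '$')
  sorted[5] = biabidahg$ba  (last char: 'a')
  sorted[6] = bidahg$babia  (last char: 'a')
  sorted[7] = dahg$babiabi  (last char: 'i')
  sorted[8] = g$babiabidah  (last char: 'h')
  sorted[9] = hg$babiabida  (last char: 'a')
  sorted[10] = iabidahg$bab  (last char: 'b')
  sorted[11] = idahg$babiab  (last char: 'b')
Last column: gbid$aaihabb
Original string S is at sorted index 4

Answer: gbid$aaihabb
4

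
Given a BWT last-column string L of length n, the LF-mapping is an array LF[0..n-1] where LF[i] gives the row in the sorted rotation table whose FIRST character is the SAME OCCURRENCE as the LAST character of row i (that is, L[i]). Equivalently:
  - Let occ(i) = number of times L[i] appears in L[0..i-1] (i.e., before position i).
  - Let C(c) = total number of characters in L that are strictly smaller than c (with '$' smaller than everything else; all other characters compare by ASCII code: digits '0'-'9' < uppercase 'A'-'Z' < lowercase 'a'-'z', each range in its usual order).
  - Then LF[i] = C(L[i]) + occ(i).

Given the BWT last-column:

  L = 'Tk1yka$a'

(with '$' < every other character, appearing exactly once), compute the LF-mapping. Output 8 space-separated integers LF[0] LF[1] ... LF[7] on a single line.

Answer: 2 5 1 7 6 3 0 4

Derivation:
Char counts: '$':1, '1':1, 'T':1, 'a':2, 'k':2, 'y':1
C (first-col start): C('$')=0, C('1')=1, C('T')=2, C('a')=3, C('k')=5, C('y')=7
L[0]='T': occ=0, LF[0]=C('T')+0=2+0=2
L[1]='k': occ=0, LF[1]=C('k')+0=5+0=5
L[2]='1': occ=0, LF[2]=C('1')+0=1+0=1
L[3]='y': occ=0, LF[3]=C('y')+0=7+0=7
L[4]='k': occ=1, LF[4]=C('k')+1=5+1=6
L[5]='a': occ=0, LF[5]=C('a')+0=3+0=3
L[6]='$': occ=0, LF[6]=C('$')+0=0+0=0
L[7]='a': occ=1, LF[7]=C('a')+1=3+1=4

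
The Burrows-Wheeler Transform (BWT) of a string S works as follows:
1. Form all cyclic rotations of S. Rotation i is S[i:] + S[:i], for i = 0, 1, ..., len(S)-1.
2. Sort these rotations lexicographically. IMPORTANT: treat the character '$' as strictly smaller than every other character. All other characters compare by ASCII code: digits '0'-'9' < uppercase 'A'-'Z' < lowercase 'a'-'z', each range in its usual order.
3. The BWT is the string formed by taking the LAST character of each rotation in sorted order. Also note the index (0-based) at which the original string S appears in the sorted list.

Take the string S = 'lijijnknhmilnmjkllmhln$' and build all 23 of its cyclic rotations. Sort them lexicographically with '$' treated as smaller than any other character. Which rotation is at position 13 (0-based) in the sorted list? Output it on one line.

All 23 rotations (rotation i = S[i:]+S[:i]):
  rot[0] = lijijnknhmilnmjkllmhln$
  rot[1] = ijijnknhmilnmjkllmhln$l
  rot[2] = jijnknhmilnmjkllmhln$li
  rot[3] = ijnknhmilnmjkllmhln$lij
  rot[4] = jnknhmilnmjkllmhln$liji
  rot[5] = nknhmilnmjkllmhln$lijij
  rot[6] = knhmilnmjkllmhln$lijijn
  rot[7] = nhmilnmjkllmhln$lijijnk
  rot[8] = hmilnmjkllmhln$lijijnkn
  rot[9] = milnmjkllmhln$lijijnknh
  rot[10] = ilnmjkllmhln$lijijnknhm
  rot[11] = lnmjkllmhln$lijijnknhmi
  rot[12] = nmjkllmhln$lijijnknhmil
  rot[13] = mjkllmhln$lijijnknhmiln
  rot[14] = jkllmhln$lijijnknhmilnm
  rot[15] = kllmhln$lijijnknhmilnmj
  rot[16] = llmhln$lijijnknhmilnmjk
  rot[17] = lmhln$lijijnknhmilnmjkl
  rot[18] = mhln$lijijnknhmilnmjkll
  rot[19] = hln$lijijnknhmilnmjkllm
  rot[20] = ln$lijijnknhmilnmjkllmh
  rot[21] = n$lijijnknhmilnmjkllmhl
  rot[22] = $lijijnknhmilnmjkllmhln
Sorted (with $ < everything):
  sorted[0] = $lijijnknhmilnmjkllmhln
  sorted[1] = hln$lijijnknhmilnmjkllm
  sorted[2] = hmilnmjkllmhln$lijijnkn
  sorted[3] = ijijnknhmilnmjkllmhln$l
  sorted[4] = ijnknhmilnmjkllmhln$lij
  sorted[5] = ilnmjkllmhln$lijijnknhm
  sorted[6] = jijnknhmilnmjkllmhln$li
  sorted[7] = jkllmhln$lijijnknhmilnm
  sorted[8] = jnknhmilnmjkllmhln$liji
  sorted[9] = kllmhln$lijijnknhmilnmj
  sorted[10] = knhmilnmjkllmhln$lijijn
  sorted[11] = lijijnknhmilnmjkllmhln$
  sorted[12] = llmhln$lijijnknhmilnmjk
  sorted[13] = lmhln$lijijnknhmilnmjkl
  sorted[14] = ln$lijijnknhmilnmjkllmh
  sorted[15] = lnmjkllmhln$lijijnknhmi
  sorted[16] = mhln$lijijnknhmilnmjkll
  sorted[17] = milnmjkllmhln$lijijnknh
  sorted[18] = mjkllmhln$lijijnknhmiln
  sorted[19] = n$lijijnknhmilnmjkllmhl
  sorted[20] = nhmilnmjkllmhln$lijijnk
  sorted[21] = nknhmilnmjkllmhln$lijij
  sorted[22] = nmjkllmhln$lijijnknhmil
sorted[13] = lmhln$lijijnknhmilnmjkl

Answer: lmhln$lijijnknhmilnmjkl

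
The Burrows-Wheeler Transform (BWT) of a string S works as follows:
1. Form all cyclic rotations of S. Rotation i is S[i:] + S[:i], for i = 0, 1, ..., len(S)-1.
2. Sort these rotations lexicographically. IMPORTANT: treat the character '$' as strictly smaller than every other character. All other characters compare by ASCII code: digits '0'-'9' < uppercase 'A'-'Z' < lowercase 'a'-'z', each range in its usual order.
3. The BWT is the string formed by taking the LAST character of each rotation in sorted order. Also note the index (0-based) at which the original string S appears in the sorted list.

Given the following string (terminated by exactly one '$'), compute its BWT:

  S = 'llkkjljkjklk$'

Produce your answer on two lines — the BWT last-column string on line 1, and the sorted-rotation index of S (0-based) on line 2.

Answer: klkkljkljjkl$
12

Derivation:
All 13 rotations (rotation i = S[i:]+S[:i]):
  rot[0] = llkkjljkjklk$
  rot[1] = lkkjljkjklk$l
  rot[2] = kkjljkjklk$ll
  rot[3] = kjljkjklk$llk
  rot[4] = jljkjklk$llkk
  rot[5] = ljkjklk$llkkj
  rot[6] = jkjklk$llkkjl
  rot[7] = kjklk$llkkjlj
  rot[8] = jklk$llkkjljk
  rot[9] = klk$llkkjljkj
  rot[10] = lk$llkkjljkjk
  rot[11] = k$llkkjljkjkl
  rot[12] = $llkkjljkjklk
Sorted (with $ < everything):
  sorted[0] = $llkkjljkjklk  (last char: 'k')
  sorted[1] = jkjklk$llkkjl  (last char: 'l')
  sorted[2] = jklk$llkkjljk  (last char: 'k')
  sorted[3] = jljkjklk$llkk  (last char: 'k')
  sorted[4] = k$llkkjljkjkl  (last char: 'l')
  sorted[5] = kjklk$llkkjlj  (last char: 'j')
  sorted[6] = kjljkjklk$llk  (last char: 'k')
  sorted[7] = kkjljkjklk$ll  (last char: 'l')
  sorted[8] = klk$llkkjljkj  (last char: 'j')
  sorted[9] = ljkjklk$llkkj  (last char: 'j')
  sorted[10] = lk$llkkjljkjk  (last char: 'k')
  sorted[11] = lkkjljkjklk$l  (last char: 'l')
  sorted[12] = llkkjljkjklk$  (last char: '$')
Last column: klkkljkljjkl$
Original string S is at sorted index 12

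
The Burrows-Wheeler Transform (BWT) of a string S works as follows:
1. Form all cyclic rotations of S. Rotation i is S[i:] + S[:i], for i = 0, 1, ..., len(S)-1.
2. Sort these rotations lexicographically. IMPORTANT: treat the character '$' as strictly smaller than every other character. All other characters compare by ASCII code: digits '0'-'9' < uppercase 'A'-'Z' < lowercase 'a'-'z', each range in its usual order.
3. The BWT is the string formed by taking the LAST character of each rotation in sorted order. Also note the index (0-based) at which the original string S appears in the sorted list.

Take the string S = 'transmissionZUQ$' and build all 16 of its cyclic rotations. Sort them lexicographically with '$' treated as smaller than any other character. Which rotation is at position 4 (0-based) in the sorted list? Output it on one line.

Answer: ansmissionZUQ$tr

Derivation:
All 16 rotations (rotation i = S[i:]+S[:i]):
  rot[0] = transmissionZUQ$
  rot[1] = ransmissionZUQ$t
  rot[2] = ansmissionZUQ$tr
  rot[3] = nsmissionZUQ$tra
  rot[4] = smissionZUQ$tran
  rot[5] = missionZUQ$trans
  rot[6] = issionZUQ$transm
  rot[7] = ssionZUQ$transmi
  rot[8] = sionZUQ$transmis
  rot[9] = ionZUQ$transmiss
  rot[10] = onZUQ$transmissi
  rot[11] = nZUQ$transmissio
  rot[12] = ZUQ$transmission
  rot[13] = UQ$transmissionZ
  rot[14] = Q$transmissionZU
  rot[15] = $transmissionZUQ
Sorted (with $ < everything):
  sorted[0] = $transmissionZUQ
  sorted[1] = Q$transmissionZU
  sorted[2] = UQ$transmissionZ
  sorted[3] = ZUQ$transmission
  sorted[4] = ansmissionZUQ$tr
  sorted[5] = ionZUQ$transmiss
  sorted[6] = issionZUQ$transm
  sorted[7] = missionZUQ$trans
  sorted[8] = nZUQ$transmissio
  sorted[9] = nsmissionZUQ$tra
  sorted[10] = onZUQ$transmissi
  sorted[11] = ransmissionZUQ$t
  sorted[12] = sionZUQ$transmis
  sorted[13] = smissionZUQ$tran
  sorted[14] = ssionZUQ$transmi
  sorted[15] = transmissionZUQ$
sorted[4] = ansmissionZUQ$tr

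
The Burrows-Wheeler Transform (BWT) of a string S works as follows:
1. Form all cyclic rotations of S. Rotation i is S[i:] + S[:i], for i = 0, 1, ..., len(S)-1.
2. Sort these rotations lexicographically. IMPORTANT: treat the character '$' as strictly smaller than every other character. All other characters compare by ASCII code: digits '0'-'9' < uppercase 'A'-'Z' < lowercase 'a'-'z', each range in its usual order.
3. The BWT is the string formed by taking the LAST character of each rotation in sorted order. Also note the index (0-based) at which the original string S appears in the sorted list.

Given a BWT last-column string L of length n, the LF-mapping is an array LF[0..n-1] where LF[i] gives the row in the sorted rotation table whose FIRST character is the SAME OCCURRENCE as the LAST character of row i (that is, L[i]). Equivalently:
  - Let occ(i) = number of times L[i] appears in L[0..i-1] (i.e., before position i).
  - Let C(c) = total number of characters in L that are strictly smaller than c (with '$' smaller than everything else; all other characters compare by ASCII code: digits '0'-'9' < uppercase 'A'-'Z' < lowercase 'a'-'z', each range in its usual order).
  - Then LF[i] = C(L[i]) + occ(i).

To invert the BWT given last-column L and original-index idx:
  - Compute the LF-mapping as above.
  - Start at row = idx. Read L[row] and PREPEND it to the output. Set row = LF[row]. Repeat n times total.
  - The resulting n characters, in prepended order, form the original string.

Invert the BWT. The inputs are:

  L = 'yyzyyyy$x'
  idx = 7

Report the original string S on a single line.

Answer: yyyyyxzy$

Derivation:
LF mapping: 2 3 8 4 5 6 7 0 1
Walk LF starting at row 7, prepending L[row]:
  step 1: row=7, L[7]='$', prepend. Next row=LF[7]=0
  step 2: row=0, L[0]='y', prepend. Next row=LF[0]=2
  step 3: row=2, L[2]='z', prepend. Next row=LF[2]=8
  step 4: row=8, L[8]='x', prepend. Next row=LF[8]=1
  step 5: row=1, L[1]='y', prepend. Next row=LF[1]=3
  step 6: row=3, L[3]='y', prepend. Next row=LF[3]=4
  step 7: row=4, L[4]='y', prepend. Next row=LF[4]=5
  step 8: row=5, L[5]='y', prepend. Next row=LF[5]=6
  step 9: row=6, L[6]='y', prepend. Next row=LF[6]=7
Reversed output: yyyyyxzy$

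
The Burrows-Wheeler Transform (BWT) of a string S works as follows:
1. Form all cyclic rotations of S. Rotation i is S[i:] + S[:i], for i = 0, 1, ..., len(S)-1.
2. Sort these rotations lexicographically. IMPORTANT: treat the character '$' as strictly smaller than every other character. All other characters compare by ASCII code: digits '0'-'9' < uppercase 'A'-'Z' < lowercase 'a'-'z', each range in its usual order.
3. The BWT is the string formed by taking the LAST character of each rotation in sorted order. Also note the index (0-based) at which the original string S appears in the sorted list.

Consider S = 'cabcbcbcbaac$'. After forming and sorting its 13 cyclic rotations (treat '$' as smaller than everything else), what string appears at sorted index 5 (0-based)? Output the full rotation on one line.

All 13 rotations (rotation i = S[i:]+S[:i]):
  rot[0] = cabcbcbcbaac$
  rot[1] = abcbcbcbaac$c
  rot[2] = bcbcbcbaac$ca
  rot[3] = cbcbcbaac$cab
  rot[4] = bcbcbaac$cabc
  rot[5] = cbcbaac$cabcb
  rot[6] = bcbaac$cabcbc
  rot[7] = cbaac$cabcbcb
  rot[8] = baac$cabcbcbc
  rot[9] = aac$cabcbcbcb
  rot[10] = ac$cabcbcbcba
  rot[11] = c$cabcbcbcbaa
  rot[12] = $cabcbcbcbaac
Sorted (with $ < everything):
  sorted[0] = $cabcbcbcbaac
  sorted[1] = aac$cabcbcbcb
  sorted[2] = abcbcbcbaac$c
  sorted[3] = ac$cabcbcbcba
  sorted[4] = baac$cabcbcbc
  sorted[5] = bcbaac$cabcbc
  sorted[6] = bcbcbaac$cabc
  sorted[7] = bcbcbcbaac$ca
  sorted[8] = c$cabcbcbcbaa
  sorted[9] = cabcbcbcbaac$
  sorted[10] = cbaac$cabcbcb
  sorted[11] = cbcbaac$cabcb
  sorted[12] = cbcbcbaac$cab
sorted[5] = bcbaac$cabcbc

Answer: bcbaac$cabcbc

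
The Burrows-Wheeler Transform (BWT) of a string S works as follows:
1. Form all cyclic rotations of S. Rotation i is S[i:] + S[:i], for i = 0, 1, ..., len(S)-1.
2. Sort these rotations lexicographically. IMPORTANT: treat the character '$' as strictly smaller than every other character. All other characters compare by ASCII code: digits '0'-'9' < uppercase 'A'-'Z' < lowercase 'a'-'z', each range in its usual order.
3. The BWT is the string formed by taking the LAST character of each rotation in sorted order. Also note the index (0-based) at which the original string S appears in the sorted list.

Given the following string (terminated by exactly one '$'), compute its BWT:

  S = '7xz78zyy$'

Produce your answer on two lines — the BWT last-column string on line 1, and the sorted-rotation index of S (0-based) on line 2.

All 9 rotations (rotation i = S[i:]+S[:i]):
  rot[0] = 7xz78zyy$
  rot[1] = xz78zyy$7
  rot[2] = z78zyy$7x
  rot[3] = 78zyy$7xz
  rot[4] = 8zyy$7xz7
  rot[5] = zyy$7xz78
  rot[6] = yy$7xz78z
  rot[7] = y$7xz78zy
  rot[8] = $7xz78zyy
Sorted (with $ < everything):
  sorted[0] = $7xz78zyy  (last char: 'y')
  sorted[1] = 78zyy$7xz  (last char: 'z')
  sorted[2] = 7xz78zyy$  (last char: '$')
  sorted[3] = 8zyy$7xz7  (last char: '7')
  sorted[4] = xz78zyy$7  (last char: '7')
  sorted[5] = y$7xz78zy  (last char: 'y')
  sorted[6] = yy$7xz78z  (last char: 'z')
  sorted[7] = z78zyy$7x  (last char: 'x')
  sorted[8] = zyy$7xz78  (last char: '8')
Last column: yz$77yzx8
Original string S is at sorted index 2

Answer: yz$77yzx8
2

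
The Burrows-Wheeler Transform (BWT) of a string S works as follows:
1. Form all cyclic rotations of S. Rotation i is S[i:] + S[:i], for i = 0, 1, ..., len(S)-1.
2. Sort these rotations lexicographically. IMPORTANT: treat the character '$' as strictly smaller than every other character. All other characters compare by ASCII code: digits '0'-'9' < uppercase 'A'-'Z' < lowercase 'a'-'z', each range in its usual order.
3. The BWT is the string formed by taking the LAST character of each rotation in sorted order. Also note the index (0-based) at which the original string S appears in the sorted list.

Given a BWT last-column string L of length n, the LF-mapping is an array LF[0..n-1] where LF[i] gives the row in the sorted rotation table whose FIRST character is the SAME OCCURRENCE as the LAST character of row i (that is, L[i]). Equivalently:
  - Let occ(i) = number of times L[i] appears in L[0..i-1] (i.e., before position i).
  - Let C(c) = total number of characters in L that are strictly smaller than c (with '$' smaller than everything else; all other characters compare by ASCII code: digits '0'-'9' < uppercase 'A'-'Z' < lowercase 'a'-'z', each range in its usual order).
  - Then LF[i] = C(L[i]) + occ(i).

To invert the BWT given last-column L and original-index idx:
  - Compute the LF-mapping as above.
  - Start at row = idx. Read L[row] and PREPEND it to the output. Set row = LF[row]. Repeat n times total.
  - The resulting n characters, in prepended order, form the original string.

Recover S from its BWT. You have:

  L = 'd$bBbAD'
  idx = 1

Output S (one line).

LF mapping: 6 0 4 2 5 1 3
Walk LF starting at row 1, prepending L[row]:
  step 1: row=1, L[1]='$', prepend. Next row=LF[1]=0
  step 2: row=0, L[0]='d', prepend. Next row=LF[0]=6
  step 3: row=6, L[6]='D', prepend. Next row=LF[6]=3
  step 4: row=3, L[3]='B', prepend. Next row=LF[3]=2
  step 5: row=2, L[2]='b', prepend. Next row=LF[2]=4
  step 6: row=4, L[4]='b', prepend. Next row=LF[4]=5
  step 7: row=5, L[5]='A', prepend. Next row=LF[5]=1
Reversed output: AbbBDd$

Answer: AbbBDd$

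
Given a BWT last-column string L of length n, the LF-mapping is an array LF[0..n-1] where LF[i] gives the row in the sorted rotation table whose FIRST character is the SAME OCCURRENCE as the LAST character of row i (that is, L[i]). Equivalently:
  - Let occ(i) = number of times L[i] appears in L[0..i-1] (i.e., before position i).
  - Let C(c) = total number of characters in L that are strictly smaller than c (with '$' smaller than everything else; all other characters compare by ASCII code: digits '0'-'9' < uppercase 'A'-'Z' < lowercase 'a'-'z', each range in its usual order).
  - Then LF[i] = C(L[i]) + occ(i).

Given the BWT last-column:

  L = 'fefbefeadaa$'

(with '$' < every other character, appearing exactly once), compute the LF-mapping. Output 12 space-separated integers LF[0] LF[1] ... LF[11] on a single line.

Answer: 9 6 10 4 7 11 8 1 5 2 3 0

Derivation:
Char counts: '$':1, 'a':3, 'b':1, 'd':1, 'e':3, 'f':3
C (first-col start): C('$')=0, C('a')=1, C('b')=4, C('d')=5, C('e')=6, C('f')=9
L[0]='f': occ=0, LF[0]=C('f')+0=9+0=9
L[1]='e': occ=0, LF[1]=C('e')+0=6+0=6
L[2]='f': occ=1, LF[2]=C('f')+1=9+1=10
L[3]='b': occ=0, LF[3]=C('b')+0=4+0=4
L[4]='e': occ=1, LF[4]=C('e')+1=6+1=7
L[5]='f': occ=2, LF[5]=C('f')+2=9+2=11
L[6]='e': occ=2, LF[6]=C('e')+2=6+2=8
L[7]='a': occ=0, LF[7]=C('a')+0=1+0=1
L[8]='d': occ=0, LF[8]=C('d')+0=5+0=5
L[9]='a': occ=1, LF[9]=C('a')+1=1+1=2
L[10]='a': occ=2, LF[10]=C('a')+2=1+2=3
L[11]='$': occ=0, LF[11]=C('$')+0=0+0=0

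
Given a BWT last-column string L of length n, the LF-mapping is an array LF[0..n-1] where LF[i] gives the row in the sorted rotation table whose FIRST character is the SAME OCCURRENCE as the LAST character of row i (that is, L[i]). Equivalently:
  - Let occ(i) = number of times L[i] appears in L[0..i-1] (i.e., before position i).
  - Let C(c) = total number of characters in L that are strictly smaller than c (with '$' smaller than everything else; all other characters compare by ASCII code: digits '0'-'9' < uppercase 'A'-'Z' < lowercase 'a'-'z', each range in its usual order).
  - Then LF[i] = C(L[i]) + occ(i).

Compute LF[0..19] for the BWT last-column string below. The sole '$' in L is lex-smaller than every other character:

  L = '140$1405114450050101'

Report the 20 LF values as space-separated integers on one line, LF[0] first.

Answer: 7 13 1 0 8 14 2 17 9 10 15 16 18 3 4 19 5 11 6 12

Derivation:
Char counts: '$':1, '0':6, '1':6, '4':4, '5':3
C (first-col start): C('$')=0, C('0')=1, C('1')=7, C('4')=13, C('5')=17
L[0]='1': occ=0, LF[0]=C('1')+0=7+0=7
L[1]='4': occ=0, LF[1]=C('4')+0=13+0=13
L[2]='0': occ=0, LF[2]=C('0')+0=1+0=1
L[3]='$': occ=0, LF[3]=C('$')+0=0+0=0
L[4]='1': occ=1, LF[4]=C('1')+1=7+1=8
L[5]='4': occ=1, LF[5]=C('4')+1=13+1=14
L[6]='0': occ=1, LF[6]=C('0')+1=1+1=2
L[7]='5': occ=0, LF[7]=C('5')+0=17+0=17
L[8]='1': occ=2, LF[8]=C('1')+2=7+2=9
L[9]='1': occ=3, LF[9]=C('1')+3=7+3=10
L[10]='4': occ=2, LF[10]=C('4')+2=13+2=15
L[11]='4': occ=3, LF[11]=C('4')+3=13+3=16
L[12]='5': occ=1, LF[12]=C('5')+1=17+1=18
L[13]='0': occ=2, LF[13]=C('0')+2=1+2=3
L[14]='0': occ=3, LF[14]=C('0')+3=1+3=4
L[15]='5': occ=2, LF[15]=C('5')+2=17+2=19
L[16]='0': occ=4, LF[16]=C('0')+4=1+4=5
L[17]='1': occ=4, LF[17]=C('1')+4=7+4=11
L[18]='0': occ=5, LF[18]=C('0')+5=1+5=6
L[19]='1': occ=5, LF[19]=C('1')+5=7+5=12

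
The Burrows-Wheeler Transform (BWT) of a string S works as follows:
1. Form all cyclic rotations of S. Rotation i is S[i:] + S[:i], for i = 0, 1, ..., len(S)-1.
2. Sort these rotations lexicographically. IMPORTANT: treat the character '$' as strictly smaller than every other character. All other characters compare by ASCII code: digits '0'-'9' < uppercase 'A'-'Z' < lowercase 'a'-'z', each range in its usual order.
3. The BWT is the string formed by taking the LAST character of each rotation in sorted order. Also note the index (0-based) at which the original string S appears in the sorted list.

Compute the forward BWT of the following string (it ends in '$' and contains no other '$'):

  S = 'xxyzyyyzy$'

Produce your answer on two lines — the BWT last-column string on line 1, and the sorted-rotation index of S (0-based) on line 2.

Answer: y$xzzyyxyy
1

Derivation:
All 10 rotations (rotation i = S[i:]+S[:i]):
  rot[0] = xxyzyyyzy$
  rot[1] = xyzyyyzy$x
  rot[2] = yzyyyzy$xx
  rot[3] = zyyyzy$xxy
  rot[4] = yyyzy$xxyz
  rot[5] = yyzy$xxyzy
  rot[6] = yzy$xxyzyy
  rot[7] = zy$xxyzyyy
  rot[8] = y$xxyzyyyz
  rot[9] = $xxyzyyyzy
Sorted (with $ < everything):
  sorted[0] = $xxyzyyyzy  (last char: 'y')
  sorted[1] = xxyzyyyzy$  (last char: '$')
  sorted[2] = xyzyyyzy$x  (last char: 'x')
  sorted[3] = y$xxyzyyyz  (last char: 'z')
  sorted[4] = yyyzy$xxyz  (last char: 'z')
  sorted[5] = yyzy$xxyzy  (last char: 'y')
  sorted[6] = yzy$xxyzyy  (last char: 'y')
  sorted[7] = yzyyyzy$xx  (last char: 'x')
  sorted[8] = zy$xxyzyyy  (last char: 'y')
  sorted[9] = zyyyzy$xxy  (last char: 'y')
Last column: y$xzzyyxyy
Original string S is at sorted index 1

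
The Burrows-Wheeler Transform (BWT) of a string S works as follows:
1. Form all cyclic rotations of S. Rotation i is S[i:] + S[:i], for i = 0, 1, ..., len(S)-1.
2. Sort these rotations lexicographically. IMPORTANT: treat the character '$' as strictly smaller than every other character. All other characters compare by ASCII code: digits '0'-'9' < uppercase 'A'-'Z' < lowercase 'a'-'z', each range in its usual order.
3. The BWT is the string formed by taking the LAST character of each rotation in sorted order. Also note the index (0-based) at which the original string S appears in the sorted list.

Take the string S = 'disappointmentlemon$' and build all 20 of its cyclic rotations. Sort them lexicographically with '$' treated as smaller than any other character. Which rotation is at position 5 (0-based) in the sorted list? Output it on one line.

All 20 rotations (rotation i = S[i:]+S[:i]):
  rot[0] = disappointmentlemon$
  rot[1] = isappointmentlemon$d
  rot[2] = sappointmentlemon$di
  rot[3] = appointmentlemon$dis
  rot[4] = ppointmentlemon$disa
  rot[5] = pointmentlemon$disap
  rot[6] = ointmentlemon$disapp
  rot[7] = intmentlemon$disappo
  rot[8] = ntmentlemon$disappoi
  rot[9] = tmentlemon$disappoin
  rot[10] = mentlemon$disappoint
  rot[11] = entlemon$disappointm
  rot[12] = ntlemon$disappointme
  rot[13] = tlemon$disappointmen
  rot[14] = lemon$disappointment
  rot[15] = emon$disappointmentl
  rot[16] = mon$disappointmentle
  rot[17] = on$disappointmentlem
  rot[18] = n$disappointmentlemo
  rot[19] = $disappointmentlemon
Sorted (with $ < everything):
  sorted[0] = $disappointmentlemon
  sorted[1] = appointmentlemon$dis
  sorted[2] = disappointmentlemon$
  sorted[3] = emon$disappointmentl
  sorted[4] = entlemon$disappointm
  sorted[5] = intmentlemon$disappo
  sorted[6] = isappointmentlemon$d
  sorted[7] = lemon$disappointment
  sorted[8] = mentlemon$disappoint
  sorted[9] = mon$disappointmentle
  sorted[10] = n$disappointmentlemo
  sorted[11] = ntlemon$disappointme
  sorted[12] = ntmentlemon$disappoi
  sorted[13] = ointmentlemon$disapp
  sorted[14] = on$disappointmentlem
  sorted[15] = pointmentlemon$disap
  sorted[16] = ppointmentlemon$disa
  sorted[17] = sappointmentlemon$di
  sorted[18] = tlemon$disappointmen
  sorted[19] = tmentlemon$disappoin
sorted[5] = intmentlemon$disappo

Answer: intmentlemon$disappo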